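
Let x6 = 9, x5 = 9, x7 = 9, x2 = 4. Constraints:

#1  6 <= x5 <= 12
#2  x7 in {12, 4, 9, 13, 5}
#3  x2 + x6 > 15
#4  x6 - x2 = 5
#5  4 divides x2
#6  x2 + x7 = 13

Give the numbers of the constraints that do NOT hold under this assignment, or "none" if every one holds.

#1 x5 = 9 lies in [6, 12]  ✔
#2 x7 = 9 is in {12, 4, 9, 13, 5}  ✔
#3 x2 + x6 = 4 + 9 = 13; 13 ≤ 15, bound 15 not met  ✘
#4 x6 - x2 = 9 - 4 = 5  ✔
#5 4 / 4 = 1, so 4 divides 4  ✔
#6 x2 + x7 = 4 + 9 = 13  ✔

The assignment fails constraint 3.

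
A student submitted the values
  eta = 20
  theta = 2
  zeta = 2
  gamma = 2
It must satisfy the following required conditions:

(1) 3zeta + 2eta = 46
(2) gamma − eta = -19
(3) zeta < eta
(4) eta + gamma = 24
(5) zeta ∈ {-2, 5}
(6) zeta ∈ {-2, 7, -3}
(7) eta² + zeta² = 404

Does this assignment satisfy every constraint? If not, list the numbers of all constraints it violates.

(1) 3zeta + 2eta = 3(2) + 2(20) = 46 — holds.
(2) gamma − eta = 2 − 20 = -18, not -19 — does not hold.
(3) zeta = 2, eta = 20; 2 < 20 — holds.
(4) eta + gamma = 20 + 2 = 22, not 24 — does not hold.
(5) zeta = 2 is not in {-2, 5} — does not hold.
(6) zeta = 2 is not in {-2, 7, -3} — does not hold.
(7) eta² + zeta² = 20² + 2² = 400 + 4 = 404 — holds.

Constraints 2, 4, 5, 6 are violated.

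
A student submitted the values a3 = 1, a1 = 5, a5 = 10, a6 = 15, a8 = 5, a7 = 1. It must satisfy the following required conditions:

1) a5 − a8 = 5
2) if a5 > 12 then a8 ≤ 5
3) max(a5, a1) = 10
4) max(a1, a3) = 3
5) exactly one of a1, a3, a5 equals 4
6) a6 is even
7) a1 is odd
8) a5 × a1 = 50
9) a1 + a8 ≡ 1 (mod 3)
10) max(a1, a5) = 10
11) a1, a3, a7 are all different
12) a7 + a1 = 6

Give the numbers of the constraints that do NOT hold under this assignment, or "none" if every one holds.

Constraints 4, 5, 6, and 11 are violated.

1) a5 − a8 = 10 − 5 = 5  ✓
2) a5 = 10, not > 12; antecedent false, conditional vacuously true  ✓
3) max(10, 5) = 10  ✓
4) max(5, 1) = 5, not 3  ✗
5) a1=5, a3=1, a5=10; 0 of them equal 4, not exactly one  ✗
6) a6 = 15 is odd  ✗
7) a1 = 5 is odd  ✓
8) a5 × a1 = 10 × 5 = 50  ✓
9) a1 + a8 = 10; 10 mod 3 = 1  ✓
10) max(5, 10) = 10  ✓
11) a3 = a7 = 1, not all different  ✗
12) a7 + a1 = 1 + 5 = 6  ✓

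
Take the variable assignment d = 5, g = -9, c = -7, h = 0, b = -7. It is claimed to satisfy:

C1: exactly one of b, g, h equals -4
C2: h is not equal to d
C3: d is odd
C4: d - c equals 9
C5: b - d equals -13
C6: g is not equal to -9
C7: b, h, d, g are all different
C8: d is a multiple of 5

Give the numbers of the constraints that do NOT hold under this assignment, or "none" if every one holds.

Violated: 1, 4, 5, and 6.

C1: b=-7, g=-9, h=0; 0 of them equal -4, not exactly one — does not hold.
C2: h = 0, d = 5; distinct — holds.
C3: d = 5 is odd — holds.
C4: d - c = 5 - (-7) = 12, not 9 — does not hold.
C5: b - d = -7 - 5 = -12, not -13 — does not hold.
C6: g = -9, but -9 is required to differ — does not hold.
C7: values -7, 0, 5, -9 are pairwise distinct — holds.
C8: 5 / 5 = 1, so 5 divides 5 — holds.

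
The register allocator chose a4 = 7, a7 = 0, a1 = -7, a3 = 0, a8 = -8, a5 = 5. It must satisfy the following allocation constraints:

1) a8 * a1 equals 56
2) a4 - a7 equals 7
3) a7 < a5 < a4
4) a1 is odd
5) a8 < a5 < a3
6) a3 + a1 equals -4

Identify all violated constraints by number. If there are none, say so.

1) a8 * a1 = -8 * (-7) = 56 — holds.
2) a4 - a7 = 7 - 0 = 7 — holds.
3) values 0 < 5 < 7 — holds.
4) a1 = -7 is odd — holds.
5) values -8, 5, 0; a5 = 5 is not < a3 = 0 — fails.
6) a3 + a1 = 0 + (-7) = -7, not -4 — fails.

The assignment fails constraints 5, 6.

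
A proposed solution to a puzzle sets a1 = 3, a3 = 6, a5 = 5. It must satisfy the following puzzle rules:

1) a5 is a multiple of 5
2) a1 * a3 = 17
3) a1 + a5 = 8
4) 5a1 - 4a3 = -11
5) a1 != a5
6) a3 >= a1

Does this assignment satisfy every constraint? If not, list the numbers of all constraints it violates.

Constraints 2 and 4 are violated.

1) 5 / 5 = 1, so 5 divides 5 — holds.
2) a1 * a3 = 3 * 6 = 18, not 17 — fails.
3) a1 + a5 = 3 + 5 = 8 — holds.
4) 5a1 - 4a3 = 5(3) - 4(6) = -9, not -11 — fails.
5) a1 = 3, a5 = 5; distinct — holds.
6) a3 = 6, a1 = 3; 6 ≥ 3 — holds.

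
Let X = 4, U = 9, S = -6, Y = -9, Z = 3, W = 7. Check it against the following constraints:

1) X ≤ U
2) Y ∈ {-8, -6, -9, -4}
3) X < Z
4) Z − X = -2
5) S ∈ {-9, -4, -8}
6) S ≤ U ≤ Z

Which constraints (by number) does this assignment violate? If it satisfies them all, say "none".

No — constraints 3, 4, 5, and 6 are not satisfied.

1) X = 4, U = 9; 4 ≤ 9  OK
2) Y = -9 is in {-8, -6, -9, -4}  OK
3) X = 4, Z = 3; 4 ≥ 3 (want <)  FAIL
4) Z − X = 3 − 4 = -1, not -2  FAIL
5) S = -6 is not in {-9, -4, -8}  FAIL
6) values -6, 9, 3; U = 9 is not ≤ Z = 3  FAIL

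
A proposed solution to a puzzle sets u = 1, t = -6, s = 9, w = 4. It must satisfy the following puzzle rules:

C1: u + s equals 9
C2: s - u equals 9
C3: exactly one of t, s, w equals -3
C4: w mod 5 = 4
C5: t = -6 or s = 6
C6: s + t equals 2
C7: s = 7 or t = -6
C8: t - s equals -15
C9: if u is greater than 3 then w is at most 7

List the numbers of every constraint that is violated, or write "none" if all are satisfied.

C1: u + s = 1 + 9 = 10, not 9  false
C2: s - u = 9 - 1 = 8, not 9  false
C3: t=-6, s=9, w=4; 0 of them equal -3, not exactly one  false
C4: 4 mod 5 = 4  true
C5: t = -6 = -6 (first disjunct)  true
C6: s + t = 9 + (-6) = 3, not 2  false
C7: s = 9 ≠ 7, but t = -6 = -6 (second disjunct)  true
C8: t - s = -6 - 9 = -15  true
C9: u = 1, not > 3; antecedent false, conditional vacuously true  true

The assignment fails constraints 1, 2, 3, and 6.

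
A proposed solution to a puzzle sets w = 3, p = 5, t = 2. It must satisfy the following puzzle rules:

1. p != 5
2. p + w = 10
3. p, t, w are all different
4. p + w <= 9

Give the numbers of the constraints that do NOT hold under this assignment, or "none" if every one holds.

1. p = 5, but 5 is required to differ  ✗
2. p + w = 5 + 3 = 8, not 10  ✗
3. values 5, 2, 3 are pairwise distinct  ✓
4. p + w = 5 + 3 = 8; 8 ≤ 9  ✓

Constraints 1, 2 are violated.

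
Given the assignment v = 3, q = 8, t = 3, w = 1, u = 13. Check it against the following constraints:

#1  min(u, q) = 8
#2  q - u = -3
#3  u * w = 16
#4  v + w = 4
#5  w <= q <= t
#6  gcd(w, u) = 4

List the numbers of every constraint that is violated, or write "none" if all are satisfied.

#1 min(13, 8) = 8  ✓
#2 q - u = 8 - 13 = -5, not -3  ✗
#3 u * w = 13 * 1 = 13, not 16  ✗
#4 v + w = 3 + 1 = 4  ✓
#5 values 1, 8, 3; q = 8 is not <= t = 3  ✗
#6 gcd(1, 13) = 1, not 4  ✗

Constraints 2, 3, 5, 6 do not hold.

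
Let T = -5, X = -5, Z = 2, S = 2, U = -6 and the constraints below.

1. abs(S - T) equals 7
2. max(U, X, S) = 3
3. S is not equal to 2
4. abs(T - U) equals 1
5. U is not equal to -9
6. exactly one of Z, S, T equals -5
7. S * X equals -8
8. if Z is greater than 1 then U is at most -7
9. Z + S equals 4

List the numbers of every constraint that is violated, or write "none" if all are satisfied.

1. abs(2 - (-5)) = 7 — satisfied.
2. max(-6, -5, 2) = 2, not 3 — violated.
3. S = 2, but 2 is required to differ — violated.
4. abs(-5 - (-6)) = 1 — satisfied.
5. U = -6, and -6 ≠ -9 — satisfied.
6. Z=2, S=2, T=-5; 1 of them equals -5 — satisfied.
7. S * X = 2 * (-5) = -10, not -8 — violated.
8. Z = 2 > 1, so we need U ≤ -7; but U = -6 > -7 — violated.
9. Z + S = 2 + 2 = 4 — satisfied.

Violated: 2, 3, 7, 8.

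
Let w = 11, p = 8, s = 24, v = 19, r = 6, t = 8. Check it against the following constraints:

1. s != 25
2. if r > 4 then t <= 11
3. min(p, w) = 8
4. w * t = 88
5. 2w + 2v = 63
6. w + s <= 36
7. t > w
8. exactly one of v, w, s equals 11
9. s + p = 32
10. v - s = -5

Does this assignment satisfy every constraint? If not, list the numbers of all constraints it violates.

Constraints 5 and 7 are violated.

1. s = 24, and 24 ≠ 25  OK
2. r = 6 > 4, so we need t ≤ 11; t = 8 ≤ 11  OK
3. min(8, 11) = 8  OK
4. w * t = 11 * 8 = 88  OK
5. 2w + 2v = 2(11) + 2(19) = 60, not 63  FAIL
6. w + s = 11 + 24 = 35; 35 ≤ 36  OK
7. t = 8, w = 11; 8 ≤ 11 (want >)  FAIL
8. v=19, w=11, s=24; 1 of them equals 11  OK
9. s + p = 24 + 8 = 32  OK
10. v - s = 19 - 24 = -5  OK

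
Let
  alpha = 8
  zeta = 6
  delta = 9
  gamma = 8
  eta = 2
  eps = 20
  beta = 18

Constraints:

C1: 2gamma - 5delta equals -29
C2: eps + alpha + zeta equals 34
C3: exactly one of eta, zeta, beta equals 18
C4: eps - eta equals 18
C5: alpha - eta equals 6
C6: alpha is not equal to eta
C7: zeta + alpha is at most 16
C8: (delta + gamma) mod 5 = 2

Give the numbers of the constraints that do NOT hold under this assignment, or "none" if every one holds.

All constraints are satisfied.

C1: 2gamma - 5delta = 2(8) - 5(9) = -29  yes
C2: eps + alpha + zeta = 20 + 8 + 6 = 34  yes
C3: eta=2, zeta=6, beta=18; 1 of them equals 18  yes
C4: eps - eta = 20 - 2 = 18  yes
C5: alpha - eta = 8 - 2 = 6  yes
C6: alpha = 8, eta = 2; distinct  yes
C7: zeta + alpha = 6 + 8 = 14; 14 ≤ 16  yes
C8: delta + gamma = 17; 17 mod 5 = 2  yes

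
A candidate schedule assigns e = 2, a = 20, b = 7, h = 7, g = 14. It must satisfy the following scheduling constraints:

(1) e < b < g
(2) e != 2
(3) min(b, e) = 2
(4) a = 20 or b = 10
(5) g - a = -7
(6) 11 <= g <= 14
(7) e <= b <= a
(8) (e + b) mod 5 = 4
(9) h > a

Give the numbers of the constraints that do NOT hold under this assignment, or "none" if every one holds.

Constraints 2, 5, and 9 do not hold.

(1) values 2 < 7 < 14 — holds.
(2) e = 2, but 2 is required to differ — fails.
(3) min(7, 2) = 2 — holds.
(4) a = 20 = 20 (first disjunct) — holds.
(5) g - a = 14 - 20 = -6, not -7 — fails.
(6) g = 14 lies in [11, 14] — holds.
(7) values 2 <= 7 <= 20 — holds.
(8) e + b = 9; 9 mod 5 = 4 — holds.
(9) h = 7, a = 20; 7 ≤ 20 (want >) — fails.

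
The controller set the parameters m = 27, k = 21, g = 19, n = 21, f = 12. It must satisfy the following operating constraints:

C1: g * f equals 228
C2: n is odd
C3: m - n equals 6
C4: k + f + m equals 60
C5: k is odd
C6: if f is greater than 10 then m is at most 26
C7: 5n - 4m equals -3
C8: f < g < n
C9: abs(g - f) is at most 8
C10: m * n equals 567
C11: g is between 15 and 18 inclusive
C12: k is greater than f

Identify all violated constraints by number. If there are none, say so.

C1: g * f = 19 * 12 = 228  yes
C2: n = 21 is odd  yes
C3: m - n = 27 - 21 = 6  yes
C4: k + f + m = 21 + 12 + 27 = 60  yes
C5: k = 21 is odd  yes
C6: f = 12 > 10, so we need m ≤ 26; but m = 27 > 26  no
C7: 5n - 4m = 5(21) - 4(27) = -3  yes
C8: values 12 < 19 < 21  yes
C9: abs(19 - 12) = 7; 7 ≤ 8  yes
C10: m * n = 27 * 21 = 567  yes
C11: g = 19 is outside [15, 18]  no
C12: k = 21, f = 12; 21 > 12  yes

The assignment fails constraints 6, 11.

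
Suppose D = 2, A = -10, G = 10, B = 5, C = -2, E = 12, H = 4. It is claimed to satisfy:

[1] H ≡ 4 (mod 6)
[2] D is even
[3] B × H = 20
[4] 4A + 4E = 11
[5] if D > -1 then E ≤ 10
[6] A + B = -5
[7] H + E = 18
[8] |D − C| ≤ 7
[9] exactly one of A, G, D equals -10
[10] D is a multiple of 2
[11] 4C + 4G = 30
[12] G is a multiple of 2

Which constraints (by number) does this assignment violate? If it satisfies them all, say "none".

[1] 4 mod 6 = 4 — holds.
[2] D = 2 is even — holds.
[3] B × H = 5 × 4 = 20 — holds.
[4] 4A + 4E = 4(-10) + 4(12) = 8, not 11 — does not hold.
[5] D = 2 > -1, so we need E ≤ 10; but E = 12 > 10 — does not hold.
[6] A + B = -10 + 5 = -5 — holds.
[7] H + E = 4 + 12 = 16, not 18 — does not hold.
[8] |2 − (-2)| = 4; 4 ≤ 7 — holds.
[9] A=-10, G=10, D=2; 1 of them equals -10 — holds.
[10] 2 / 2 = 1, so 2 divides 2 — holds.
[11] 4C + 4G = 4(-2) + 4(10) = 32, not 30 — does not hold.
[12] 10 / 2 = 5, so 2 divides 10 — holds.

The assignment fails constraints 4, 5, 7, and 11.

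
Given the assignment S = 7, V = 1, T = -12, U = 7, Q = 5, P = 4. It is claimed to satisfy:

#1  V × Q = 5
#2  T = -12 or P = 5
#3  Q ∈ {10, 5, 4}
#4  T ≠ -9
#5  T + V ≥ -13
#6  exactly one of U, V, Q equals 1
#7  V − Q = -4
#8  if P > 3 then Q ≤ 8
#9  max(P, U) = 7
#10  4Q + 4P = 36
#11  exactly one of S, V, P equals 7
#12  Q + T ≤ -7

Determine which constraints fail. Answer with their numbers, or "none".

#1 V × Q = 1 × 5 = 5 — holds.
#2 T = -12 = -12 (first disjunct) — holds.
#3 Q = 5 is in {10, 5, 4} — holds.
#4 T = -12, and -12 ≠ -9 — holds.
#5 T + V = -12 + 1 = -11; -11 ≥ -13 — holds.
#6 U=7, V=1, Q=5; 1 of them equals 1 — holds.
#7 V − Q = 1 − 5 = -4 — holds.
#8 P = 4 > 3, so we need Q ≤ 8; Q = 5 ≤ 8 — holds.
#9 max(4, 7) = 7 — holds.
#10 4Q + 4P = 4(5) + 4(4) = 36 — holds.
#11 S=7, V=1, P=4; 1 of them equals 7 — holds.
#12 Q + T = 5 + (-12) = -7; -7 ≤ -7 — holds.

No violations.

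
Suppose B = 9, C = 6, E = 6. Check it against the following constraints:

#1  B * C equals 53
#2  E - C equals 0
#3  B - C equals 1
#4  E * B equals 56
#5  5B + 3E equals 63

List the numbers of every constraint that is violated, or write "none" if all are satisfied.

#1 B * C = 9 * 6 = 54, not 53 — violated.
#2 E - C = 6 - 6 = 0 — OK.
#3 B - C = 9 - 6 = 3, not 1 — violated.
#4 E * B = 6 * 9 = 54, not 56 — violated.
#5 5B + 3E = 5(9) + 3(6) = 63 — OK.

Constraints 1, 3, and 4 are violated.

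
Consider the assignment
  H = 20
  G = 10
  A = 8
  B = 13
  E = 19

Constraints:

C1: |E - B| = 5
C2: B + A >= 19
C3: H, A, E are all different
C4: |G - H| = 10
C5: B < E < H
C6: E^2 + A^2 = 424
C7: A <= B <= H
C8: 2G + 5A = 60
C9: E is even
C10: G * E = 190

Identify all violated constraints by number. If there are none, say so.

Constraints 1, 6, 9 are violated.

C1: |19 - 13| = 6, not 5  fails
C2: B + A = 13 + 8 = 21; 21 ≥ 19  holds
C3: values 20, 8, 19 are pairwise distinct  holds
C4: |10 - 20| = 10  holds
C5: values 13 < 19 < 20  holds
C6: E^2 + A^2 = 19^2 + 8^2 = 361 + 64 = 425, not 424  fails
C7: values 8 <= 13 <= 20  holds
C8: 2G + 5A = 2(10) + 5(8) = 60  holds
C9: E = 19 is odd  fails
C10: G * E = 10 * 19 = 190  holds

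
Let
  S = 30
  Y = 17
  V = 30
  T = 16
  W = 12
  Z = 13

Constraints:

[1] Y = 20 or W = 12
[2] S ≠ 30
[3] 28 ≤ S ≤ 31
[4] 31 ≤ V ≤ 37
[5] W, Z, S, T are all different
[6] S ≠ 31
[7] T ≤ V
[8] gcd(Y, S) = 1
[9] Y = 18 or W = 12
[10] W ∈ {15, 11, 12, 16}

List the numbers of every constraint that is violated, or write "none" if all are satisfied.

The assignment fails constraints 2 and 4.

[1] Y = 17 ≠ 20, but W = 12 = 12 (second disjunct)  ✔
[2] S = 30, but 30 is required to differ  ✘
[3] S = 30 lies in [28, 31]  ✔
[4] V = 30 is outside [31, 37]  ✘
[5] values 12, 13, 30, 16 are pairwise distinct  ✔
[6] S = 30, and 30 ≠ 31  ✔
[7] T = 16, V = 30; 16 ≤ 30  ✔
[8] gcd(17, 30) = 1  ✔
[9] Y = 17 ≠ 18, but W = 12 = 12 (second disjunct)  ✔
[10] W = 12 is in {15, 11, 12, 16}  ✔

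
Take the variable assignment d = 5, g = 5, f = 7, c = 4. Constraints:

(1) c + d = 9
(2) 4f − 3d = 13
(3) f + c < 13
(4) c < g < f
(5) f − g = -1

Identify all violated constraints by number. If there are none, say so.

(1) c + d = 4 + 5 = 9 — holds.
(2) 4f − 3d = 4(7) − 3(5) = 13 — holds.
(3) f + c = 7 + 4 = 11; 11 < 13 — holds.
(4) values 4 < 5 < 7 — holds.
(5) f − g = 7 − 5 = 2, not -1 — fails.

No — constraint 5 is not satisfied.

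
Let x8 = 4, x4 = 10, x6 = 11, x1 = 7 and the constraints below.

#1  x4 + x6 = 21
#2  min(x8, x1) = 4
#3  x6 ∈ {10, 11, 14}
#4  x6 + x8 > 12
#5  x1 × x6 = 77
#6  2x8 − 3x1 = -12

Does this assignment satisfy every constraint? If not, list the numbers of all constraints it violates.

#1 x4 + x6 = 10 + 11 = 21  ✔
#2 min(4, 7) = 4  ✔
#3 x6 = 11 is in {10, 11, 14}  ✔
#4 x6 + x8 = 11 + 4 = 15; 15 > 12  ✔
#5 x1 × x6 = 7 × 11 = 77  ✔
#6 2x8 − 3x1 = 2(4) − 3(7) = -13, not -12  ✘

Violated: 6.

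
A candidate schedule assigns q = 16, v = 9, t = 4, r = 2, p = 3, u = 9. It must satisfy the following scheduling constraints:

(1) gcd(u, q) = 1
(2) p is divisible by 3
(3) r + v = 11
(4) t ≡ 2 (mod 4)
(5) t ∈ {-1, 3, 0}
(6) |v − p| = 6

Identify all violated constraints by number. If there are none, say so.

(1) gcd(9, 16) = 1 — holds.
(2) 3 / 3 = 1, so 3 divides 3 — holds.
(3) r + v = 2 + 9 = 11 — holds.
(4) 4 mod 4 = 0, not 2 — does not hold.
(5) t = 4 is not in {-1, 3, 0} — does not hold.
(6) |9 − 3| = 6 — holds.

Constraints 4 and 5 are violated.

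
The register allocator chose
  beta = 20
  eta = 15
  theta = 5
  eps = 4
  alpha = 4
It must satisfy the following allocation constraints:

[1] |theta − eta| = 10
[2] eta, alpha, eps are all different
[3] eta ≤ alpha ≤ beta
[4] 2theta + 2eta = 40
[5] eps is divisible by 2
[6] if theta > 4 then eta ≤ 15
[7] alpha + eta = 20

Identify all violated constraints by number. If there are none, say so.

[1] |5 − 15| = 10  true
[2] alpha = eps = 4, not all different  false
[3] values 15, 4, 20; eta = 15 is not ≤ alpha = 4  false
[4] 2theta + 2eta = 2(5) + 2(15) = 40  true
[5] 4 / 2 = 2, so 2 divides 4  true
[6] theta = 5 > 4, so we need eta ≤ 15; eta = 15 ≤ 15  true
[7] alpha + eta = 4 + 15 = 19, not 20  false

Constraints 2, 3, and 7 do not hold.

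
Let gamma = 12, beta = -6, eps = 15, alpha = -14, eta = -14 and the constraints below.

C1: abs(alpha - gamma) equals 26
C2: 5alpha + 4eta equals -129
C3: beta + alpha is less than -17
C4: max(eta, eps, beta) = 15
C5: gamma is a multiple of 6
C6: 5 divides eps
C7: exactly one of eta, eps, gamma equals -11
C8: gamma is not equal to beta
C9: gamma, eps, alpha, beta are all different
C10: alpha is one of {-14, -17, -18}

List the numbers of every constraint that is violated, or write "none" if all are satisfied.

C1: abs(-14 - 12) = 26 — satisfied.
C2: 5alpha + 4eta = 5(-14) + 4(-14) = -126, not -129 — violated.
C3: beta + alpha = -6 + (-14) = -20; -20 < -17 — satisfied.
C4: max(-14, 15, -6) = 15 — satisfied.
C5: 12 / 6 = 2, so 6 divides 12 — satisfied.
C6: 15 / 5 = 3, so 5 divides 15 — satisfied.
C7: eta=-14, eps=15, gamma=12; 0 of them equal -11, not exactly one — violated.
C8: gamma = 12, beta = -6; distinct — satisfied.
C9: values 12, 15, -14, -6 are pairwise distinct — satisfied.
C10: alpha = -14 is in {-14, -17, -18} — satisfied.

The assignment fails constraints 2 and 7.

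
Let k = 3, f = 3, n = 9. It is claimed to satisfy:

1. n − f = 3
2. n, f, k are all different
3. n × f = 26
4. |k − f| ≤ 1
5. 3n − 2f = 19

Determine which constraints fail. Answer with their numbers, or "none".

1. n − f = 9 − 3 = 6, not 3  ✘
2. f = k = 3, not all different  ✘
3. n × f = 9 × 3 = 27, not 26  ✘
4. |3 − 3| = 0; 0 ≤ 1  ✔
5. 3n − 2f = 3(9) − 2(3) = 21, not 19  ✘

Violated: 1, 2, 3, and 5.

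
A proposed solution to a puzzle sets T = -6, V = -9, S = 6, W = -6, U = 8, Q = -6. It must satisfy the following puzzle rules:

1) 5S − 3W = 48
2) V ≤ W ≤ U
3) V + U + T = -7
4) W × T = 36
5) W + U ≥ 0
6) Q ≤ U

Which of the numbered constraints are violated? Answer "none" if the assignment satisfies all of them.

All constraints are satisfied.

1) 5S − 3W = 5(6) − 3(-6) = 48 — satisfied.
2) values -9 ≤ -6 ≤ 8 — satisfied.
3) V + U + T = -9 + 8 + (-6) = -7 — satisfied.
4) W × T = -6 × (-6) = 36 — satisfied.
5) W + U = -6 + 8 = 2; 2 ≥ 0 — satisfied.
6) Q = -6, U = 8; -6 ≤ 8 — satisfied.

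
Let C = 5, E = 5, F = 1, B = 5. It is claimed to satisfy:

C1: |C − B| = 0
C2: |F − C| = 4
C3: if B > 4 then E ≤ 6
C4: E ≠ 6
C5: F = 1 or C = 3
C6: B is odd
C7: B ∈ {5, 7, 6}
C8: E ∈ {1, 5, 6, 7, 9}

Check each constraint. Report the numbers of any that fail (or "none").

None — every constraint holds.

C1: |5 − 5| = 0 — holds.
C2: |1 − 5| = 4 — holds.
C3: B = 5 > 4, so we need E ≤ 6; E = 5 ≤ 6 — holds.
C4: E = 5, and 5 ≠ 6 — holds.
C5: F = 1 = 1 (first disjunct) — holds.
C6: B = 5 is odd — holds.
C7: B = 5 is in {5, 7, 6} — holds.
C8: E = 5 is in {1, 5, 6, 7, 9} — holds.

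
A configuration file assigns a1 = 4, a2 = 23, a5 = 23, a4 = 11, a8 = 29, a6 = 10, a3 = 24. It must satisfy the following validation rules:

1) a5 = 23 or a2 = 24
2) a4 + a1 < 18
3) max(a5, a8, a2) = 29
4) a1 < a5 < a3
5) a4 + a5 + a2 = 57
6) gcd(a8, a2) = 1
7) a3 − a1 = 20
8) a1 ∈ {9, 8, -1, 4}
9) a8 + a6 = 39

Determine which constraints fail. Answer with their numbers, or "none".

The assignment satisfies every constraint.

1) a5 = 23 = 23 (first disjunct)  ✔
2) a4 + a1 = 11 + 4 = 15; 15 < 18  ✔
3) max(23, 29, 23) = 29  ✔
4) values 4 < 23 < 24  ✔
5) a4 + a5 + a2 = 11 + 23 + 23 = 57  ✔
6) gcd(29, 23) = 1  ✔
7) a3 − a1 = 24 − 4 = 20  ✔
8) a1 = 4 is in {9, 8, -1, 4}  ✔
9) a8 + a6 = 29 + 10 = 39  ✔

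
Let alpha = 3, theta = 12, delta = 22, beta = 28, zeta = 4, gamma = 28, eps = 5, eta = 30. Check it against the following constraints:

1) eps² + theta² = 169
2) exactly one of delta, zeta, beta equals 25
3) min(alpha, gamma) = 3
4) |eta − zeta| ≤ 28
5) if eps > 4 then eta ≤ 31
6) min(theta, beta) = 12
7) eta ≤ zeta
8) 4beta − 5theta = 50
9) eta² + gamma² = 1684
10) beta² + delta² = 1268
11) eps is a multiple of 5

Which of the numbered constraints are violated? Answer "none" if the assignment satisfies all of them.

1) eps² + theta² = 5² + 12² = 25 + 144 = 169  true
2) delta=22, zeta=4, beta=28; 0 of them equal 25, not exactly one  false
3) min(3, 28) = 3  true
4) |30 − 4| = 26; 26 ≤ 28  true
5) eps = 5 > 4, so we need eta ≤ 31; eta = 30 ≤ 31  true
6) min(12, 28) = 12  true
7) eta = 30, zeta = 4; 30 > 4 (want ≤)  false
8) 4beta − 5theta = 4(28) − 5(12) = 52, not 50  false
9) eta² + gamma² = 30² + 28² = 900 + 784 = 1684  true
10) beta² + delta² = 28² + 22² = 784 + 484 = 1268  true
11) 5 / 5 = 1, so 5 divides 5  true

The assignment fails constraints 2, 7, and 8.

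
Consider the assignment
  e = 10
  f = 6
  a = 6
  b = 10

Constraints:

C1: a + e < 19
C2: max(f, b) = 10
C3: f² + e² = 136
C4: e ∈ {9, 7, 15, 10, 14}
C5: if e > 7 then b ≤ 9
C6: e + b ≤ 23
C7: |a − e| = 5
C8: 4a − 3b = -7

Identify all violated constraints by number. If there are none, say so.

C1: a + e = 6 + 10 = 16; 16 < 19 — holds.
C2: max(6, 10) = 10 — holds.
C3: f² + e² = 6² + 10² = 36 + 100 = 136 — holds.
C4: e = 10 is in {9, 7, 15, 10, 14} — holds.
C5: e = 10 > 7, so we need b ≤ 9; but b = 10 > 9 — does not hold.
C6: e + b = 10 + 10 = 20; 20 ≤ 23 — holds.
C7: |6 − 10| = 4, not 5 — does not hold.
C8: 4a − 3b = 4(6) − 3(10) = -6, not -7 — does not hold.

No — constraints 5, 7, and 8 are not satisfied.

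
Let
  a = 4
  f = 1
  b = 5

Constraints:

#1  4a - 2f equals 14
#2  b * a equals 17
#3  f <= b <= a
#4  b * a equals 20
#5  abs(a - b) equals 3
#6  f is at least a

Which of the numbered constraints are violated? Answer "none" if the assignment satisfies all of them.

Violated: 2, 3, 5, 6.

#1 4a - 2f = 4(4) - 2(1) = 14 — holds.
#2 b * a = 5 * 4 = 20, not 17 — fails.
#3 values 1, 5, 4; b = 5 is not <= a = 4 — fails.
#4 b * a = 5 * 4 = 20 — holds.
#5 abs(4 - 5) = 1, not 3 — fails.
#6 f = 1, a = 4; 1 < 4 (want ≥) — fails.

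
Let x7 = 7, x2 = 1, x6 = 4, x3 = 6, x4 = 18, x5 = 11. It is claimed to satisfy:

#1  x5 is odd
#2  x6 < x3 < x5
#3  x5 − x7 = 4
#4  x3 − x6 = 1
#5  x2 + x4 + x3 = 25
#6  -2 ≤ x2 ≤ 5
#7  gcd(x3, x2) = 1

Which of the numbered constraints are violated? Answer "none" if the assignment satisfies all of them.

No — constraint 4 is not satisfied.

#1 x5 = 11 is odd — OK.
#2 values 4 < 6 < 11 — OK.
#3 x5 − x7 = 11 − 7 = 4 — OK.
#4 x3 − x6 = 6 − 4 = 2, not 1 — violated.
#5 x2 + x4 + x3 = 1 + 18 + 6 = 25 — OK.
#6 x2 = 1 lies in [-2, 5] — OK.
#7 gcd(6, 1) = 1 — OK.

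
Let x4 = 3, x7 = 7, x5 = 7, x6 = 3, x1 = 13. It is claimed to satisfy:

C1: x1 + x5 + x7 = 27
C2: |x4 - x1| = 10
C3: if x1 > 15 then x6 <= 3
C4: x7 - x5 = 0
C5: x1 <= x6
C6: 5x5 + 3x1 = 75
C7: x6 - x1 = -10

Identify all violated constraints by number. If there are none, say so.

C1: x1 + x5 + x7 = 13 + 7 + 7 = 27 — holds.
C2: |3 - 13| = 10 — holds.
C3: x1 = 13, not > 15; antecedent false, conditional vacuously true — holds.
C4: x7 - x5 = 7 - 7 = 0 — holds.
C5: x1 = 13, x6 = 3; 13 > 3 (want ≤) — does not hold.
C6: 5x5 + 3x1 = 5(7) + 3(13) = 74, not 75 — does not hold.
C7: x6 - x1 = 3 - 13 = -10 — holds.

No — constraints 5 and 6 are not satisfied.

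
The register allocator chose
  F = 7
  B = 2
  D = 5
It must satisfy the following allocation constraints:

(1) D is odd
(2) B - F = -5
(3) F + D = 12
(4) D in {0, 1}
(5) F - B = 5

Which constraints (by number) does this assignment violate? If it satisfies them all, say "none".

(1) D = 5 is odd — OK.
(2) B - F = 2 - 7 = -5 — OK.
(3) F + D = 7 + 5 = 12 — OK.
(4) D = 5 is not in {0, 1} — violated.
(5) F - B = 7 - 2 = 5 — OK.

No — constraint 4 is not satisfied.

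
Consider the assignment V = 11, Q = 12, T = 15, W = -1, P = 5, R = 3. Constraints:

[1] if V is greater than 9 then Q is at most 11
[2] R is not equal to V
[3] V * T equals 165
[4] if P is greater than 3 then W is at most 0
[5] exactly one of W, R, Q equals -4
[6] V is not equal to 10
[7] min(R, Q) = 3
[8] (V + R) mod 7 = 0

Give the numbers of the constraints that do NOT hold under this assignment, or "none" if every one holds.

No — constraints 1, 5 are not satisfied.

[1] V = 11 > 9, so we need Q ≤ 11; but Q = 12 > 11  false
[2] R = 3, V = 11; distinct  true
[3] V * T = 11 * 15 = 165  true
[4] P = 5 > 3, so we need W ≤ 0; W = -1 ≤ 0  true
[5] W=-1, R=3, Q=12; 0 of them equal -4, not exactly one  false
[6] V = 11, and 11 ≠ 10  true
[7] min(3, 12) = 3  true
[8] V + R = 14; 14 mod 7 = 0  true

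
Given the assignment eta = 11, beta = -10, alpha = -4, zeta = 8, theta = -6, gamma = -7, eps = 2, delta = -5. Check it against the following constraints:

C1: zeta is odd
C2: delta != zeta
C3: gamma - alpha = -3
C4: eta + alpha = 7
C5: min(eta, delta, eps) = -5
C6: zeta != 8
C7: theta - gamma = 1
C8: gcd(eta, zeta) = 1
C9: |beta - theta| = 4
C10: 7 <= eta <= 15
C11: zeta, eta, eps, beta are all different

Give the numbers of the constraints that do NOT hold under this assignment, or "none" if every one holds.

Constraints 1, 6 are violated.

C1: zeta = 8 is even — violated.
C2: delta = -5, zeta = 8; distinct — satisfied.
C3: gamma - alpha = -7 - (-4) = -3 — satisfied.
C4: eta + alpha = 11 + (-4) = 7 — satisfied.
C5: min(11, -5, 2) = -5 — satisfied.
C6: zeta = 8, but 8 is required to differ — violated.
C7: theta - gamma = -6 - (-7) = 1 — satisfied.
C8: gcd(11, 8) = 1 — satisfied.
C9: |-10 - (-6)| = 4 — satisfied.
C10: eta = 11 lies in [7, 15] — satisfied.
C11: values 8, 11, 2, -10 are pairwise distinct — satisfied.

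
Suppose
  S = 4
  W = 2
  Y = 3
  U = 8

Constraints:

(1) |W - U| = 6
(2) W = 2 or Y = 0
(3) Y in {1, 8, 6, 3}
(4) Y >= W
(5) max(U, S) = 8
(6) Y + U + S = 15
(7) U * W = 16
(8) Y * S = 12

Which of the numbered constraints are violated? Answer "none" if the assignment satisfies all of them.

(1) |2 - 8| = 6 — holds.
(2) W = 2 = 2 (first disjunct) — holds.
(3) Y = 3 is in {1, 8, 6, 3} — holds.
(4) Y = 3, W = 2; 3 ≥ 2 — holds.
(5) max(8, 4) = 8 — holds.
(6) Y + U + S = 3 + 8 + 4 = 15 — holds.
(7) U * W = 8 * 2 = 16 — holds.
(8) Y * S = 3 * 4 = 12 — holds.

The assignment satisfies every constraint.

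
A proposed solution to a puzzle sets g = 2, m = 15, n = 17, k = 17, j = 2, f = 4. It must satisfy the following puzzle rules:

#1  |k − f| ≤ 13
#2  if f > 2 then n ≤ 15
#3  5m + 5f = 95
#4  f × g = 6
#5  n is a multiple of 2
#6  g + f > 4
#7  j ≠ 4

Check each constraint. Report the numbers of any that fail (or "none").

Constraints 2, 4, and 5 do not hold.

#1 |17 − 4| = 13; 13 ≤ 13  yes
#2 f = 4 > 2, so we need n ≤ 15; but n = 17 > 15  no
#3 5m + 5f = 5(15) + 5(4) = 95  yes
#4 f × g = 4 × 2 = 8, not 6  no
#5 17 = 2×8 + 1, so 2 does not divide 17  no
#6 g + f = 2 + 4 = 6; 6 > 4  yes
#7 j = 2, and 2 ≠ 4  yes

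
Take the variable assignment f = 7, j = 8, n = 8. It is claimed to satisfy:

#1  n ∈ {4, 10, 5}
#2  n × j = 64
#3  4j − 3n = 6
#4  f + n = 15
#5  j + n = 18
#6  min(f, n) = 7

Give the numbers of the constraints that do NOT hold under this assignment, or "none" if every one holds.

#1 n = 8 is not in {4, 10, 5}  false
#2 n × j = 8 × 8 = 64  true
#3 4j − 3n = 4(8) − 3(8) = 8, not 6  false
#4 f + n = 7 + 8 = 15  true
#5 j + n = 8 + 8 = 16, not 18  false
#6 min(7, 8) = 7  true

Constraints 1, 3, and 5 do not hold.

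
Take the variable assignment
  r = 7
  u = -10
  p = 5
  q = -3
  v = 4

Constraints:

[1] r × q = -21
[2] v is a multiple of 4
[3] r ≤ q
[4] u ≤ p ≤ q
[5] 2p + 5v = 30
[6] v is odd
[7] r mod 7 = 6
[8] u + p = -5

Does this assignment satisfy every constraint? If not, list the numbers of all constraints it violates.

[1] r × q = 7 × (-3) = -21 — holds.
[2] 4 / 4 = 1, so 4 divides 4 — holds.
[3] r = 7, q = -3; 7 > -3 (want ≤) — does not hold.
[4] values -10, 5, -3; p = 5 is not ≤ q = -3 — does not hold.
[5] 2p + 5v = 2(5) + 5(4) = 30 — holds.
[6] v = 4 is even — does not hold.
[7] 7 mod 7 = 0, not 6 — does not hold.
[8] u + p = -10 + 5 = -5 — holds.

Constraints 3, 4, 6, and 7 are violated.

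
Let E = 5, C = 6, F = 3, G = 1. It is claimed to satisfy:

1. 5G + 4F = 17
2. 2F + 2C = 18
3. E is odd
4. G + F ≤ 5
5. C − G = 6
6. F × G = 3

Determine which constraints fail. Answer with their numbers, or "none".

The assignment fails constraint 5.

1. 5G + 4F = 5(1) + 4(3) = 17  ✓
2. 2F + 2C = 2(3) + 2(6) = 18  ✓
3. E = 5 is odd  ✓
4. G + F = 1 + 3 = 4; 4 ≤ 5  ✓
5. C − G = 6 − 1 = 5, not 6  ✗
6. F × G = 3 × 1 = 3  ✓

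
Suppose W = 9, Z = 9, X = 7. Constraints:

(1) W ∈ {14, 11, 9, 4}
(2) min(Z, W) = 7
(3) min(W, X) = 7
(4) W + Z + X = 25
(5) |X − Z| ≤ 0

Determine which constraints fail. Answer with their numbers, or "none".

Constraints 2 and 5 do not hold.

(1) W = 9 is in {14, 11, 9, 4}  true
(2) min(9, 9) = 9, not 7  false
(3) min(9, 7) = 7  true
(4) W + Z + X = 9 + 9 + 7 = 25  true
(5) |7 − 9| = 2; 2 > 0, exceeds bound 0  false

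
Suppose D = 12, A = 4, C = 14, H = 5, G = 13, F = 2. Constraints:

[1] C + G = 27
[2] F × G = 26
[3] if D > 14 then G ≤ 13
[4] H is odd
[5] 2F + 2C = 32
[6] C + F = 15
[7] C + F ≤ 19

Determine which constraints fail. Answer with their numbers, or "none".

The assignment fails constraint 6.

[1] C + G = 14 + 13 = 27 — holds.
[2] F × G = 2 × 13 = 26 — holds.
[3] D = 12, not > 14; antecedent false, conditional vacuously true — holds.
[4] H = 5 is odd — holds.
[5] 2F + 2C = 2(2) + 2(14) = 32 — holds.
[6] C + F = 14 + 2 = 16, not 15 — fails.
[7] C + F = 14 + 2 = 16; 16 ≤ 19 — holds.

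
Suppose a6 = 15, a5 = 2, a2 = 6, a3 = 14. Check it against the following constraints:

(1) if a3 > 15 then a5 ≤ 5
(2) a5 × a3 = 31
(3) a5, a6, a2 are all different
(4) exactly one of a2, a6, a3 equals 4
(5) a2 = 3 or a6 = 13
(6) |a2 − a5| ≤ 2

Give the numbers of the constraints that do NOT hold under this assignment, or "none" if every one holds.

Constraints 2, 4, 5, 6 do not hold.

(1) a3 = 14, not > 15; antecedent false, conditional vacuously true  yes
(2) a5 × a3 = 2 × 14 = 28, not 31  no
(3) values 2, 15, 6 are pairwise distinct  yes
(4) a2=6, a6=15, a3=14; 0 of them equal 4, not exactly one  no
(5) a2 = 6 ≠ 3 and a6 = 15 ≠ 13; both disjuncts false  no
(6) |6 − 2| = 4; 4 > 2, exceeds bound 2  no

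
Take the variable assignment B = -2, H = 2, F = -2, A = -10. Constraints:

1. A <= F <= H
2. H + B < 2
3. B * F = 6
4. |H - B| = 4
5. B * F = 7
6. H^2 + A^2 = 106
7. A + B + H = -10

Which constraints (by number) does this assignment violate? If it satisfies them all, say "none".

Constraints 3, 5, 6 are violated.

1. values -10 <= -2 <= 2 — holds.
2. H + B = 2 + (-2) = 0; 0 < 2 — holds.
3. B * F = -2 * (-2) = 4, not 6 — does not hold.
4. |2 - (-2)| = 4 — holds.
5. B * F = -2 * (-2) = 4, not 7 — does not hold.
6. H^2 + A^2 = 2^2 + (-10)^2 = 4 + 100 = 104, not 106 — does not hold.
7. A + B + H = -10 + (-2) + 2 = -10 — holds.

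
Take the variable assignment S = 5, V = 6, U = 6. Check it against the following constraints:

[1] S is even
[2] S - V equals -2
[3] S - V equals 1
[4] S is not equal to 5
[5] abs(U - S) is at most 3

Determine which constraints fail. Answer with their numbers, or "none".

[1] S = 5 is odd — violated.
[2] S - V = 5 - 6 = -1, not -2 — violated.
[3] S - V = 5 - 6 = -1, not 1 — violated.
[4] S = 5, but 5 is required to differ — violated.
[5] abs(6 - 5) = 1; 1 ≤ 3 — OK.

No — constraints 1, 2, 3, 4 are not satisfied.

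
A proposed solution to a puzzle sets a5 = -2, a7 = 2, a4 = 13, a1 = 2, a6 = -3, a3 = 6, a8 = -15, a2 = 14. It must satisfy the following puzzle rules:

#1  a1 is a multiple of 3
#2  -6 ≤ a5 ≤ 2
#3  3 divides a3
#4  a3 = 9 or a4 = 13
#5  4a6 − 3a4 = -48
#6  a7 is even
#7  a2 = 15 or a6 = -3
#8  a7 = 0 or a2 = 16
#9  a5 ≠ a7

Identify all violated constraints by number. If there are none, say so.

#1 2 = 3×0 + 2, so 3 does not divide 2  no
#2 a5 = -2 lies in [-6, 2]  yes
#3 6 / 3 = 2, so 3 divides 6  yes
#4 a3 = 6 ≠ 9, but a4 = 13 = 13 (second disjunct)  yes
#5 4a6 − 3a4 = 4(-3) − 3(13) = -51, not -48  no
#6 a7 = 2 is even  yes
#7 a2 = 14 ≠ 15, but a6 = -3 = -3 (second disjunct)  yes
#8 a7 = 2 ≠ 0 and a2 = 14 ≠ 16; both disjuncts false  no
#9 a5 = -2, a7 = 2; distinct  yes

Constraints 1, 5, and 8 are violated.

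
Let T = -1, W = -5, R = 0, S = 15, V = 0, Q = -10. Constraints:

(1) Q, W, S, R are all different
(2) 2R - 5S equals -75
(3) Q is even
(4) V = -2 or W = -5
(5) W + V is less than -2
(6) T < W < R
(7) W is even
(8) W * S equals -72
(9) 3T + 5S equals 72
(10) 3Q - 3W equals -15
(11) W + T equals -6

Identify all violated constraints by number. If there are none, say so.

(1) values -10, -5, 15, 0 are pairwise distinct  ✓
(2) 2R - 5S = 2(0) - 5(15) = -75  ✓
(3) Q = -10 is even  ✓
(4) V = 0 ≠ -2, but W = -5 = -5 (second disjunct)  ✓
(5) W + V = -5 + 0 = -5; -5 < -2  ✓
(6) values -1, -5, 0; T = -1 is not < W = -5  ✗
(7) W = -5 is odd  ✗
(8) W * S = -5 * 15 = -75, not -72  ✗
(9) 3T + 5S = 3(-1) + 5(15) = 72  ✓
(10) 3Q - 3W = 3(-10) - 3(-5) = -15  ✓
(11) W + T = -5 + (-1) = -6  ✓

No — constraints 6, 7, and 8 are not satisfied.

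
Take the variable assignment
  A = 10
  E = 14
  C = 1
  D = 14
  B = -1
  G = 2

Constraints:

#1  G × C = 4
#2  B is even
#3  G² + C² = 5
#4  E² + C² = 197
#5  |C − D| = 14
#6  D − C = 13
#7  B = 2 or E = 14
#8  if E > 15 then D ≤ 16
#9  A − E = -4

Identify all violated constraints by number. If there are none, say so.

Constraints 1, 2, and 5 do not hold.

#1 G × C = 2 × 1 = 2, not 4 — fails.
#2 B = -1 is odd — fails.
#3 G² + C² = 2² + 1² = 4 + 1 = 5 — holds.
#4 E² + C² = 14² + 1² = 196 + 1 = 197 — holds.
#5 |1 − 14| = 13, not 14 — fails.
#6 D − C = 14 − 1 = 13 — holds.
#7 B = -1 ≠ 2, but E = 14 = 14 (second disjunct) — holds.
#8 E = 14, not > 15; antecedent false, conditional vacuously true — holds.
#9 A − E = 10 − 14 = -4 — holds.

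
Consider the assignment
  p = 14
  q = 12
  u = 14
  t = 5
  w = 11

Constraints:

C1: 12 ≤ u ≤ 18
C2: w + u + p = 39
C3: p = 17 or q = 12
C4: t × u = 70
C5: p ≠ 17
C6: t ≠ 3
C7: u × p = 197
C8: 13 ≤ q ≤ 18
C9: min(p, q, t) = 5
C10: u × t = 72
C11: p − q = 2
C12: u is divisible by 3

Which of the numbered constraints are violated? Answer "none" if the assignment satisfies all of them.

Violated: 7, 8, 10, and 12.

C1: u = 14 lies in [12, 18] — OK.
C2: w + u + p = 11 + 14 + 14 = 39 — OK.
C3: p = 14 ≠ 17, but q = 12 = 12 (second disjunct) — OK.
C4: t × u = 5 × 14 = 70 — OK.
C5: p = 14, and 14 ≠ 17 — OK.
C6: t = 5, and 5 ≠ 3 — OK.
C7: u × p = 14 × 14 = 196, not 197 — violated.
C8: q = 12 is outside [13, 18] — violated.
C9: min(14, 12, 5) = 5 — OK.
C10: u × t = 14 × 5 = 70, not 72 — violated.
C11: p − q = 14 − 12 = 2 — OK.
C12: 14 = 3×4 + 2, so 3 does not divide 14 — violated.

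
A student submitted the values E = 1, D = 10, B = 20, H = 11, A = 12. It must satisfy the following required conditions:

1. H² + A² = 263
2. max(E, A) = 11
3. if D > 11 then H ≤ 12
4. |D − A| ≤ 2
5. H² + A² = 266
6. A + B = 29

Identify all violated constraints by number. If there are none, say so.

Constraints 1, 2, 5, and 6 are violated.

1. H² + A² = 11² + 12² = 121 + 144 = 265, not 263 — fails.
2. max(1, 12) = 12, not 11 — fails.
3. D = 10, not > 11; antecedent false, conditional vacuously true — holds.
4. |10 − 12| = 2; 2 ≤ 2 — holds.
5. H² + A² = 11² + 12² = 121 + 144 = 265, not 266 — fails.
6. A + B = 12 + 20 = 32, not 29 — fails.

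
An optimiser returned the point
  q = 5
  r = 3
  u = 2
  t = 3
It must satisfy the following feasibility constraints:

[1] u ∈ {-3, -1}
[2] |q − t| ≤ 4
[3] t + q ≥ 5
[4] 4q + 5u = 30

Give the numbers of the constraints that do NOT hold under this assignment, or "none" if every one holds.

[1] u = 2 is not in {-3, -1} — does not hold.
[2] |5 − 3| = 2; 2 ≤ 4 — holds.
[3] t + q = 3 + 5 = 8; 8 ≥ 5 — holds.
[4] 4q + 5u = 4(5) + 5(2) = 30 — holds.

No — constraint 1 is not satisfied.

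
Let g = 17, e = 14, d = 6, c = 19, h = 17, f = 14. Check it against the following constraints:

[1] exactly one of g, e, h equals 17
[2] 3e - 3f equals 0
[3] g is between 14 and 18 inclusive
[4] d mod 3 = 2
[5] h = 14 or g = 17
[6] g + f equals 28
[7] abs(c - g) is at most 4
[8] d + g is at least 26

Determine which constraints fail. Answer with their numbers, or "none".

[1] g=17, e=14, h=17; 2 of them equal 17, not exactly one  FAIL
[2] 3e - 3f = 3(14) - 3(14) = 0  OK
[3] g = 17 lies in [14, 18]  OK
[4] 6 mod 3 = 0, not 2  FAIL
[5] h = 17 ≠ 14, but g = 17 = 17 (second disjunct)  OK
[6] g + f = 17 + 14 = 31, not 28  FAIL
[7] abs(19 - 17) = 2; 2 ≤ 4  OK
[8] d + g = 6 + 17 = 23; 23 < 26, bound 26 not met  FAIL

The assignment fails constraints 1, 4, 6, and 8.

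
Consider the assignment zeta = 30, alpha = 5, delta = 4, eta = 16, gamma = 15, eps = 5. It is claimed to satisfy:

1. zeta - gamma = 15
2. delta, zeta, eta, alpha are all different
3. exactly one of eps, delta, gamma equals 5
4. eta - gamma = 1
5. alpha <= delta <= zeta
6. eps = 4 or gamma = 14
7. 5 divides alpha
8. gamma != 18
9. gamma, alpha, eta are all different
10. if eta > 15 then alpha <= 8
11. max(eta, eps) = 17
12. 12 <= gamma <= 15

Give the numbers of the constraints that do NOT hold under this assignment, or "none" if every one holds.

1. zeta - gamma = 30 - 15 = 15 — satisfied.
2. values 4, 30, 16, 5 are pairwise distinct — satisfied.
3. eps=5, delta=4, gamma=15; 1 of them equals 5 — satisfied.
4. eta - gamma = 16 - 15 = 1 — satisfied.
5. values 5, 4, 30; alpha = 5 is not <= delta = 4 — violated.
6. eps = 5 ≠ 4 and gamma = 15 ≠ 14; both disjuncts false — violated.
7. 5 / 5 = 1, so 5 divides 5 — satisfied.
8. gamma = 15, and 15 ≠ 18 — satisfied.
9. values 15, 5, 16 are pairwise distinct — satisfied.
10. eta = 16 > 15, so we need alpha ≤ 8; alpha = 5 ≤ 8 — satisfied.
11. max(16, 5) = 16, not 17 — violated.
12. gamma = 15 lies in [12, 15] — satisfied.

Constraints 5, 6, and 11 are violated.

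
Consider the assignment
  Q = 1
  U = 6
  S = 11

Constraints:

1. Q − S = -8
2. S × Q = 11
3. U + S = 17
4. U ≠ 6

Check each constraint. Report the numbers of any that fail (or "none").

1. Q − S = 1 − 11 = -10, not -8  ✘
2. S × Q = 11 × 1 = 11  ✔
3. U + S = 6 + 11 = 17  ✔
4. U = 6, but 6 is required to differ  ✘

The assignment fails constraints 1 and 4.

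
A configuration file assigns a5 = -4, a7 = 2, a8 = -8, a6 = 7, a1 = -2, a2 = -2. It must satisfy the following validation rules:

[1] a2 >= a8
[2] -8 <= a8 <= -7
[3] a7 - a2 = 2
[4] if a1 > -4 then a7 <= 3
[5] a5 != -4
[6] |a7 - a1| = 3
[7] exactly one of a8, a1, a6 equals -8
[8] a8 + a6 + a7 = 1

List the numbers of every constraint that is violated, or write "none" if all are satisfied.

No — constraints 3, 5, 6 are not satisfied.

[1] a2 = -2, a8 = -8; -2 ≥ -8  OK
[2] a8 = -8 lies in [-8, -7]  OK
[3] a7 - a2 = 2 - (-2) = 4, not 2  FAIL
[4] a1 = -2 > -4, so we need a7 ≤ 3; a7 = 2 ≤ 3  OK
[5] a5 = -4, but -4 is required to differ  FAIL
[6] |2 - (-2)| = 4, not 3  FAIL
[7] a8=-8, a1=-2, a6=7; 1 of them equals -8  OK
[8] a8 + a6 + a7 = -8 + 7 + 2 = 1  OK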